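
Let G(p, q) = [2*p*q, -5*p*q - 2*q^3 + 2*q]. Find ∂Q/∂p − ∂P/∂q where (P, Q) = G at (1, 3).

-17

∂G₂/∂p = -5*q
∂G₁/∂q = 2*p
Scalar curl = -2*p - 5*q
At (1, 3): -17.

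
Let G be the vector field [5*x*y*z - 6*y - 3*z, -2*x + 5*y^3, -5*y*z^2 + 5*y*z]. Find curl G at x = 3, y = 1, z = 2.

(∇×G)₁ = ∂G₃/∂y − ∂G₂/∂z = -5*z^2 + 5*z
(∇×G)₂ = ∂G₁/∂z − ∂G₃/∂x = 5*x*y - 3
(∇×G)₃ = ∂G₂/∂x − ∂G₁/∂y = -5*x*z + 4
∇×G = (-5*z^2 + 5*z, 5*x*y - 3, -5*x*z + 4)
At (3, 1, 2): (-10, 12, -26).

(-10, 12, -26)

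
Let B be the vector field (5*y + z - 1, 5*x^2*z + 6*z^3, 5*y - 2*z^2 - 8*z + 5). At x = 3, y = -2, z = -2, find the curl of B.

(∇×B)₁ = ∂B₃/∂y − ∂B₂/∂z = -5*x^2 - 18*z^2 + 5
(∇×B)₂ = ∂B₁/∂z − ∂B₃/∂x = 1
(∇×B)₃ = ∂B₂/∂x − ∂B₁/∂y = 10*x*z - 5
∇×B = (-5*x^2 - 18*z^2 + 5, 1, 10*x*z - 5)
At (3, -2, -2): (-112, 1, -65).

(-112, 1, -65)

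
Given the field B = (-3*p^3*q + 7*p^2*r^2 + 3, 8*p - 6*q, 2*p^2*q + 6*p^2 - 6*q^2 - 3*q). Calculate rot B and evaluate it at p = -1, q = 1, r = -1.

(∇×B)₁ = ∂B₃/∂q − ∂B₂/∂r = 2*p^2 - 12*q - 3
(∇×B)₂ = ∂B₁/∂r − ∂B₃/∂p = 14*p^2*r - 4*p*q - 12*p
(∇×B)₃ = ∂B₂/∂p − ∂B₁/∂q = 3*p^3 + 8
∇×B = (2*p^2 - 12*q - 3, 14*p^2*r - 4*p*q - 12*p, 3*p^3 + 8)
At (-1, 1, -1): (-13, 2, 5).

(-13, 2, 5)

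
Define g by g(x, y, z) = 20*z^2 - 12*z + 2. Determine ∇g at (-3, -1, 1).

(0, 0, 28)

∂g/∂x = 0
∂g/∂y = 0
∂g/∂z = 40*z - 12
∇g = (0, 0, 40*z - 12)
At (-3, -1, 1): (0, 0, 28).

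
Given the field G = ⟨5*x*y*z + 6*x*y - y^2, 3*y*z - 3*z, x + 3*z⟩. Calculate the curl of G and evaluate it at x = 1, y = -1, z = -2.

(∇×G)₁ = ∂G₃/∂y − ∂G₂/∂z = -3*y + 3
(∇×G)₂ = ∂G₁/∂z − ∂G₃/∂x = 5*x*y - 1
(∇×G)₃ = ∂G₂/∂x − ∂G₁/∂y = -5*x*z - 6*x + 2*y
∇×G = (-3*y + 3, 5*x*y - 1, -5*x*z - 6*x + 2*y)
At (1, -1, -2): (6, -6, 2).

(6, -6, 2)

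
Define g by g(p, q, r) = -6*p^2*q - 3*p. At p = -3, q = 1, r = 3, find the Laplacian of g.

-12

∂²g/∂p² = -12*q
∂²g/∂q² = 0
∂²g/∂r² = 0
∇²g = -12*q
At (-3, 1, 3): -12.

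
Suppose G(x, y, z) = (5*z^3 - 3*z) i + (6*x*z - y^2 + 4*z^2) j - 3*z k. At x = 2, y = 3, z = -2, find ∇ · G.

∂G₁/∂x = 0
∂G₂/∂y = -2*y
∂G₃/∂z = -3
∇·G = -2*y - 3
At (2, 3, -2): -9.

-9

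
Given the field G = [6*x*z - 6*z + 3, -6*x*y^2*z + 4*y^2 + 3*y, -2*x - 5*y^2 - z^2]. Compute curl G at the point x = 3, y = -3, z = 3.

(192, 14, -162)

(∇×G)₁ = ∂G₃/∂y − ∂G₂/∂z = 6*x*y^2 - 10*y
(∇×G)₂ = ∂G₁/∂z − ∂G₃/∂x = 6*x - 4
(∇×G)₃ = ∂G₂/∂x − ∂G₁/∂y = -6*y^2*z
∇×G = (6*x*y^2 - 10*y, 6*x - 4, -6*y^2*z)
At (3, -3, 3): (192, 14, -162).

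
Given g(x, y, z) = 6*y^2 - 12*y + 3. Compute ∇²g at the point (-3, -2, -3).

∂²g/∂x² = 0
∂²g/∂y² = 12
∂²g/∂z² = 0
∇²g = 12
At (-3, -2, -3): 12.

12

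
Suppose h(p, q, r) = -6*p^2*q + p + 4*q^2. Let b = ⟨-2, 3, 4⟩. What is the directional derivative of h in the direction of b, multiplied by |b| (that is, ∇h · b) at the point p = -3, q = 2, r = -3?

∂h/∂p = -12*p*q + 1
∂h/∂q = -6*p^2 + 8*q
∂h/∂r = 0
∇h at (-3, 2, -3) = (73, -38, 0)
∇h · b = (73)(-2) + (-38)(3) + (0)(4) = -260

-260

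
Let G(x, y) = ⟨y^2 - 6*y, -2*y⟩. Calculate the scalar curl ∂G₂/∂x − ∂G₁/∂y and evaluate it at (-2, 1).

∂G₂/∂x = 0
∂G₁/∂y = 2*y - 6
Scalar curl = -2*y + 6
At (-2, 1): 4.

4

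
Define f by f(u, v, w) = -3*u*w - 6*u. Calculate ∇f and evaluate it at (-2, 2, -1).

∂f/∂u = -3*w - 6
∂f/∂v = 0
∂f/∂w = -3*u
∇f = (-3*w - 6, 0, -3*u)
At (-2, 2, -1): (-3, 0, 6).

(-3, 0, 6)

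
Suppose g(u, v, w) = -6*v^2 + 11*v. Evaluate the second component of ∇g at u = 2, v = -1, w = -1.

(∇g)_2 = ∂g/∂v = -12*v + 11
At (2, -1, -1): 23.

23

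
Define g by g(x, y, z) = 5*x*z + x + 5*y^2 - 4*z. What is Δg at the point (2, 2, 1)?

∂²g/∂x² = 0
∂²g/∂y² = 10
∂²g/∂z² = 0
∇²g = 10
At (2, 2, 1): 10.

10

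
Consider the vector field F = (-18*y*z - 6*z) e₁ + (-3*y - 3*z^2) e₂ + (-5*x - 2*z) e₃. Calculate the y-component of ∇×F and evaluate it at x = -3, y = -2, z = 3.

35

(∇×F)_2 = ∂F₁/∂z − ∂F₃/∂x
= -18*y - 6 − (-5)
= -18*y - 1
At (-3, -2, 3): 35.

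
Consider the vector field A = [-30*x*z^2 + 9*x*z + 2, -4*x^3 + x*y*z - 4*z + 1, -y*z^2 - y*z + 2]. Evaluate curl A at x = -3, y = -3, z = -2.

(∇×A)₁ = ∂A₃/∂y − ∂A₂/∂z = -x*y - z^2 - z + 4
(∇×A)₂ = ∂A₁/∂z − ∂A₃/∂x = -60*x*z + 9*x
(∇×A)₃ = ∂A₂/∂x − ∂A₁/∂y = -12*x^2 + y*z
∇×A = (-x*y - z^2 - z + 4, -60*x*z + 9*x, -12*x^2 + y*z)
At (-3, -3, -2): (-7, -387, -102).

(-7, -387, -102)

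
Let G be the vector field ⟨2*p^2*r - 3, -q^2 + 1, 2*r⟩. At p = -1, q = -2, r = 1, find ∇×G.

(∇×G)₁ = ∂G₃/∂q − ∂G₂/∂r = 0
(∇×G)₂ = ∂G₁/∂r − ∂G₃/∂p = 2*p^2
(∇×G)₃ = ∂G₂/∂p − ∂G₁/∂q = 0
∇×G = (0, 2*p^2, 0)
At (-1, -2, 1): (0, 2, 0).

(0, 2, 0)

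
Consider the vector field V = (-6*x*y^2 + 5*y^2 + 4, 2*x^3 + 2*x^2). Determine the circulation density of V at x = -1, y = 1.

-20

∂V₂/∂x = 6*x^2 + 4*x
∂V₁/∂y = -12*x*y + 10*y
Scalar curl = 6*x^2 + 12*x*y + 4*x - 10*y
At (-1, 1): -20.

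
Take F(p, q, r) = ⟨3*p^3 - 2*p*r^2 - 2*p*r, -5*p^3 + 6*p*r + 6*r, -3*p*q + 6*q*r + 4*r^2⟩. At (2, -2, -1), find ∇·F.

16

∂F₁/∂p = 9*p^2 - 2*r^2 - 2*r
∂F₂/∂q = 0
∂F₃/∂r = 6*q + 8*r
∇·F = 9*p^2 + 6*q - 2*r^2 + 6*r
At (2, -2, -1): 16.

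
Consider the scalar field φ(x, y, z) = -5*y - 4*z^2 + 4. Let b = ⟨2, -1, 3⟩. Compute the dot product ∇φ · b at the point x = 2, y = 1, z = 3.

∂φ/∂x = 0
∂φ/∂y = -5
∂φ/∂z = -8*z
∇φ at (2, 1, 3) = (0, -5, -24)
∇φ · b = (0)(2) + (-5)(-1) + (-24)(3) = -67

-67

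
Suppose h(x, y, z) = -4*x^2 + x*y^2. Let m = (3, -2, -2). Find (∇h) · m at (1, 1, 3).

∂h/∂x = -8*x + y^2
∂h/∂y = 2*x*y
∂h/∂z = 0
∇h at (1, 1, 3) = (-7, 2, 0)
∇h · m = (-7)(3) + (2)(-2) + (0)(-2) = -25

-25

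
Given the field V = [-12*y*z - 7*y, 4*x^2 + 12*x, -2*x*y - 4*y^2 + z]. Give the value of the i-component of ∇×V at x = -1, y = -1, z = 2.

10

(∇×V)_1 = ∂V₃/∂y − ∂V₂/∂z
= -2*x - 8*y − (0)
= -2*x - 8*y
At (-1, -1, 2): 10.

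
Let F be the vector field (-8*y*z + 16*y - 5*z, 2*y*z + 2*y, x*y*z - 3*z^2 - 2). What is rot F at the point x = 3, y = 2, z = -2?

(∇×F)₁ = ∂F₃/∂y − ∂F₂/∂z = x*z - 2*y
(∇×F)₂ = ∂F₁/∂z − ∂F₃/∂x = -y*z - 8*y - 5
(∇×F)₃ = ∂F₂/∂x − ∂F₁/∂y = 8*z - 16
∇×F = (x*z - 2*y, -y*z - 8*y - 5, 8*z - 16)
At (3, 2, -2): (-10, -17, -32).

(-10, -17, -32)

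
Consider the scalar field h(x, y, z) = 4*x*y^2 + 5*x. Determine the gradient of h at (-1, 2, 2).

∂h/∂x = 4*y^2 + 5
∂h/∂y = 8*x*y
∂h/∂z = 0
∇h = (4*y^2 + 5, 8*x*y, 0)
At (-1, 2, 2): (21, -16, 0).

(21, -16, 0)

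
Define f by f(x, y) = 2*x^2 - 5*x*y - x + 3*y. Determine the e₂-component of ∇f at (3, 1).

(∇f)_2 = ∂f/∂y = -5*x + 3
At (3, 1): -12.

-12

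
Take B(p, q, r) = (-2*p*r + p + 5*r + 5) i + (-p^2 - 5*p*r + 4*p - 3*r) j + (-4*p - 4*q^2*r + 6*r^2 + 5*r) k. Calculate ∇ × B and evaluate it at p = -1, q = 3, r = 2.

(∇×B)₁ = ∂B₃/∂q − ∂B₂/∂r = 5*p - 8*q*r + 3
(∇×B)₂ = ∂B₁/∂r − ∂B₃/∂p = -2*p + 9
(∇×B)₃ = ∂B₂/∂p − ∂B₁/∂q = -2*p - 5*r + 4
∇×B = (5*p - 8*q*r + 3, -2*p + 9, -2*p - 5*r + 4)
At (-1, 3, 2): (-50, 11, -4).

(-50, 11, -4)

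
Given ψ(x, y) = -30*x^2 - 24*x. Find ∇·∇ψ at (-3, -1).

∂²ψ/∂x² = -60
∂²ψ/∂y² = 0
∇²ψ = -60
At (-3, -1): -60.

-60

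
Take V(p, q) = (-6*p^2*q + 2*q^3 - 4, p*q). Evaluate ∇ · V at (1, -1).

13

∂V₁/∂p = -12*p*q
∂V₂/∂q = p
∇·V = -12*p*q + p
At (1, -1): 13.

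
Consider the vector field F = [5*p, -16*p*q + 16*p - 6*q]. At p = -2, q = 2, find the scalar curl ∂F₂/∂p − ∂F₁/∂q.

∂F₂/∂p = -16*q + 16
∂F₁/∂q = 0
Scalar curl = -16*q + 16
At (-2, 2): -16.

-16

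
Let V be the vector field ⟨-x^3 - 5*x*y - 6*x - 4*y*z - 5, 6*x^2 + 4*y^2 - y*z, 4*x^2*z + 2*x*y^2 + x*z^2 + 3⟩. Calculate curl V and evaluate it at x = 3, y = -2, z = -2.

(-26, 44, 43)

(∇×V)₁ = ∂V₃/∂y − ∂V₂/∂z = 4*x*y + y
(∇×V)₂ = ∂V₁/∂z − ∂V₃/∂x = -8*x*z - 2*y^2 - 4*y - z^2
(∇×V)₃ = ∂V₂/∂x − ∂V₁/∂y = 17*x + 4*z
∇×V = (4*x*y + y, -8*x*z - 2*y^2 - 4*y - z^2, 17*x + 4*z)
At (3, -2, -2): (-26, 44, 43).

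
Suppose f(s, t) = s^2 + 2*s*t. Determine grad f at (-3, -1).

(-8, -6)

∂f/∂s = 2*s + 2*t
∂f/∂t = 2*s
∇f = (2*s + 2*t, 2*s)
At (-3, -1): (-8, -6).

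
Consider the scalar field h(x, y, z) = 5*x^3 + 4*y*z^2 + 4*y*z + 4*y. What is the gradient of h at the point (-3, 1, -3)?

(135, 28, -20)

∂h/∂x = 15*x^2
∂h/∂y = 4*z^2 + 4*z + 4
∂h/∂z = 8*y*z + 4*y
∇h = (15*x^2, 4*z^2 + 4*z + 4, 8*y*z + 4*y)
At (-3, 1, -3): (135, 28, -20).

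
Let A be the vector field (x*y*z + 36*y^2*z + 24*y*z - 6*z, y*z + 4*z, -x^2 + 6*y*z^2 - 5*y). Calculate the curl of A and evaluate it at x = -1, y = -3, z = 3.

(∇×A)₁ = ∂A₃/∂y − ∂A₂/∂z = -y + 6*z^2 - 9
(∇×A)₂ = ∂A₁/∂z − ∂A₃/∂x = x*y + 2*x + 36*y^2 + 24*y - 6
(∇×A)₃ = ∂A₂/∂x − ∂A₁/∂y = -x*z - 72*y*z - 24*z
∇×A = (-y + 6*z^2 - 9, x*y + 2*x + 36*y^2 + 24*y - 6, -x*z - 72*y*z - 24*z)
At (-1, -3, 3): (48, 247, 579).

(48, 247, 579)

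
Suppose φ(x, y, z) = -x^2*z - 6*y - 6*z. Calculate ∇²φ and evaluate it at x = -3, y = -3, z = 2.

-4

∂²φ/∂x² = -2*z
∂²φ/∂y² = 0
∂²φ/∂z² = 0
∇²φ = -2*z
At (-3, -3, 2): -4.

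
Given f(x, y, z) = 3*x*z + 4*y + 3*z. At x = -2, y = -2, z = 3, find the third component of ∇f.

-3

(∇f)_3 = ∂f/∂z = 3*x + 3
At (-2, -2, 3): -3.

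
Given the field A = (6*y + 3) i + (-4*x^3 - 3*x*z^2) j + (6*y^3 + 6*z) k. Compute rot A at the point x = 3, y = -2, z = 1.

(90, 0, -117)

(∇×A)₁ = ∂A₃/∂y − ∂A₂/∂z = 6*x*z + 18*y^2
(∇×A)₂ = ∂A₁/∂z − ∂A₃/∂x = 0
(∇×A)₃ = ∂A₂/∂x − ∂A₁/∂y = -12*x^2 - 3*z^2 - 6
∇×A = (6*x*z + 18*y^2, 0, -12*x^2 - 3*z^2 - 6)
At (3, -2, 1): (90, 0, -117).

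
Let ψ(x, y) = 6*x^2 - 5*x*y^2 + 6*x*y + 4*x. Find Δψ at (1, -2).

2

∂²ψ/∂x² = 12
∂²ψ/∂y² = -10*x
∇²ψ = -10*x + 12
At (1, -2): 2.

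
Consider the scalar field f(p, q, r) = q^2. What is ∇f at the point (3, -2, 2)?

∂f/∂p = 0
∂f/∂q = 2*q
∂f/∂r = 0
∇f = (0, 2*q, 0)
At (3, -2, 2): (0, -4, 0).

(0, -4, 0)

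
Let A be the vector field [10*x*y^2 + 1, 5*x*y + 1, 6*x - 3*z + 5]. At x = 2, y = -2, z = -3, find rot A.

(∇×A)₁ = ∂A₃/∂y − ∂A₂/∂z = 0
(∇×A)₂ = ∂A₁/∂z − ∂A₃/∂x = -6
(∇×A)₃ = ∂A₂/∂x − ∂A₁/∂y = -20*x*y + 5*y
∇×A = (0, -6, -20*x*y + 5*y)
At (2, -2, -3): (0, -6, 70).

(0, -6, 70)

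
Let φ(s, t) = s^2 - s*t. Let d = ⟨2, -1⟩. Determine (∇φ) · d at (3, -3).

∂φ/∂s = 2*s - t
∂φ/∂t = -s
∇φ at (3, -3) = (9, -3)
∇φ · d = (9)(2) + (-3)(-1) = 21

21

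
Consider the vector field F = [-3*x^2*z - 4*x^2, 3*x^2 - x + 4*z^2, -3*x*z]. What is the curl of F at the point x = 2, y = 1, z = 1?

(-8, -9, 11)

(∇×F)₁ = ∂F₃/∂y − ∂F₂/∂z = -8*z
(∇×F)₂ = ∂F₁/∂z − ∂F₃/∂x = -3*x^2 + 3*z
(∇×F)₃ = ∂F₂/∂x − ∂F₁/∂y = 6*x - 1
∇×F = (-8*z, -3*x^2 + 3*z, 6*x - 1)
At (2, 1, 1): (-8, -9, 11).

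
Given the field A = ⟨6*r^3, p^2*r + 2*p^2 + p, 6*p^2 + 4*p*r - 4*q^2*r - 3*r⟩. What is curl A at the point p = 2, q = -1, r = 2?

(∇×A)₁ = ∂A₃/∂q − ∂A₂/∂r = -p^2 - 8*q*r
(∇×A)₂ = ∂A₁/∂r − ∂A₃/∂p = -12*p + 18*r^2 - 4*r
(∇×A)₃ = ∂A₂/∂p − ∂A₁/∂q = 2*p*r + 4*p + 1
∇×A = (-p^2 - 8*q*r, -12*p + 18*r^2 - 4*r, 2*p*r + 4*p + 1)
At (2, -1, 2): (12, 40, 17).

(12, 40, 17)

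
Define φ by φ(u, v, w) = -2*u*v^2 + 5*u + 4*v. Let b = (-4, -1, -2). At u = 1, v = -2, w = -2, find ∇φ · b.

0

∂φ/∂u = -2*v^2 + 5
∂φ/∂v = -4*u*v + 4
∂φ/∂w = 0
∇φ at (1, -2, -2) = (-3, 12, 0)
∇φ · b = (-3)(-4) + (12)(-1) + (0)(-2) = 0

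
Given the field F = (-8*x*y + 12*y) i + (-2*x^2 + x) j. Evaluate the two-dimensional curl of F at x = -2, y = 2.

-19

∂F₂/∂x = -4*x + 1
∂F₁/∂y = -8*x + 12
Scalar curl = 4*x - 11
At (-2, 2): -19.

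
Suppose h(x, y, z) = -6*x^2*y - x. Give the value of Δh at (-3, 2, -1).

∂²h/∂x² = -12*y
∂²h/∂y² = 0
∂²h/∂z² = 0
∇²h = -12*y
At (-3, 2, -1): -24.

-24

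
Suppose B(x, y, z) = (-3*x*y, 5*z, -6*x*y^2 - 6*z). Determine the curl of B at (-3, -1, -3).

(∇×B)₁ = ∂B₃/∂y − ∂B₂/∂z = -12*x*y - 5
(∇×B)₂ = ∂B₁/∂z − ∂B₃/∂x = 6*y^2
(∇×B)₃ = ∂B₂/∂x − ∂B₁/∂y = 3*x
∇×B = (-12*x*y - 5, 6*y^2, 3*x)
At (-3, -1, -3): (-41, 6, -9).

(-41, 6, -9)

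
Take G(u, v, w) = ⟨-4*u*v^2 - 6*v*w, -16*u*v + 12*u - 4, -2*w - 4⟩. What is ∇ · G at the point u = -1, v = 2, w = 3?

-2

∂G₁/∂u = -4*v^2
∂G₂/∂v = -16*u
∂G₃/∂w = -2
∇·G = -16*u - 4*v^2 - 2
At (-1, 2, 3): -2.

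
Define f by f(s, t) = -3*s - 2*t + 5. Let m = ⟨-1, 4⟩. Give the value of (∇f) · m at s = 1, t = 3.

∂f/∂s = -3
∂f/∂t = -2
∇f at (1, 3) = (-3, -2)
∇f · m = (-3)(-1) + (-2)(4) = -5

-5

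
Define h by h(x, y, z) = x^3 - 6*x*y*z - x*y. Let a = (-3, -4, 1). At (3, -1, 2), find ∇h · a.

∂h/∂x = 3*x^2 - 6*y*z - y
∂h/∂y = -6*x*z - x
∂h/∂z = -6*x*y
∇h at (3, -1, 2) = (40, -39, 18)
∇h · a = (40)(-3) + (-39)(-4) + (18)(1) = 54

54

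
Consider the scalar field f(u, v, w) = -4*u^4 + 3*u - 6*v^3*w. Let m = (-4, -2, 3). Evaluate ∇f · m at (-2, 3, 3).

∂f/∂u = -16*u^3 + 3
∂f/∂v = -18*v^2*w
∂f/∂w = -6*v^3
∇f at (-2, 3, 3) = (131, -486, -162)
∇f · m = (131)(-4) + (-486)(-2) + (-162)(3) = -38

-38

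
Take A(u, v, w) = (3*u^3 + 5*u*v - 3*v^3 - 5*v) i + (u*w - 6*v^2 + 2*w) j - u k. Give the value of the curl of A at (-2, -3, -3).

(0, 1, 93)

(∇×A)₁ = ∂A₃/∂v − ∂A₂/∂w = -u - 2
(∇×A)₂ = ∂A₁/∂w − ∂A₃/∂u = 1
(∇×A)₃ = ∂A₂/∂u − ∂A₁/∂v = -5*u + 9*v^2 + w + 5
∇×A = (-u - 2, 1, -5*u + 9*v^2 + w + 5)
At (-2, -3, -3): (0, 1, 93).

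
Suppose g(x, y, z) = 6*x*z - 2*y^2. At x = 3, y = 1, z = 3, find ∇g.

(18, -4, 18)

∂g/∂x = 6*z
∂g/∂y = -4*y
∂g/∂z = 6*x
∇g = (6*z, -4*y, 6*x)
At (3, 1, 3): (18, -4, 18).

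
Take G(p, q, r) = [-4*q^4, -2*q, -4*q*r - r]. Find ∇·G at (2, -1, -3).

1

∂G₁/∂p = 0
∂G₂/∂q = -2
∂G₃/∂r = -4*q - 1
∇·G = -4*q - 3
At (2, -1, -3): 1.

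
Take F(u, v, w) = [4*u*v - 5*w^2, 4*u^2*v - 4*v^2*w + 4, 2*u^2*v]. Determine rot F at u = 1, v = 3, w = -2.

(∇×F)₁ = ∂F₃/∂v − ∂F₂/∂w = 2*u^2 + 4*v^2
(∇×F)₂ = ∂F₁/∂w − ∂F₃/∂u = -4*u*v - 10*w
(∇×F)₃ = ∂F₂/∂u − ∂F₁/∂v = 8*u*v - 4*u
∇×F = (2*u^2 + 4*v^2, -4*u*v - 10*w, 8*u*v - 4*u)
At (1, 3, -2): (38, 8, 20).

(38, 8, 20)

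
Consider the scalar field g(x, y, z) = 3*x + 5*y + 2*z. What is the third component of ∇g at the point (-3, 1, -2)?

(∇g)_3 = ∂g/∂z = 2
At (-3, 1, -2): 2.

2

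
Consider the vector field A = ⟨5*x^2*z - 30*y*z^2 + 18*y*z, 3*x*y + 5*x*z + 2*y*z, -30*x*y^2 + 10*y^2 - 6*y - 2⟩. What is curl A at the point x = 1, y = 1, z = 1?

(∇×A)₁ = ∂A₃/∂y − ∂A₂/∂z = -60*x*y - 5*x + 18*y - 6
(∇×A)₂ = ∂A₁/∂z − ∂A₃/∂x = 5*x^2 + 30*y^2 - 60*y*z + 18*y
(∇×A)₃ = ∂A₂/∂x − ∂A₁/∂y = 3*y + 30*z^2 - 13*z
∇×A = (-60*x*y - 5*x + 18*y - 6, 5*x^2 + 30*y^2 - 60*y*z + 18*y, 3*y + 30*z^2 - 13*z)
At (1, 1, 1): (-53, -7, 20).

(-53, -7, 20)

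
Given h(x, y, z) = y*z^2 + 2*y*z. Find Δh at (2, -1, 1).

-2

∂²h/∂x² = 0
∂²h/∂y² = 0
∂²h/∂z² = 2*y
∇²h = 2*y
At (2, -1, 1): -2.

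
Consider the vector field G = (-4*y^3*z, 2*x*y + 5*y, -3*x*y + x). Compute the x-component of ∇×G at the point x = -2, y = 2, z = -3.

(∇×G)_1 = ∂G₃/∂y − ∂G₂/∂z
= -3*x − (0)
= -3*x
At (-2, 2, -3): 6.

6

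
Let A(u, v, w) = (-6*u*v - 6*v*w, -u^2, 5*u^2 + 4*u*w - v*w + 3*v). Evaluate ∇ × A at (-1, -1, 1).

(2, 12, 2)

(∇×A)₁ = ∂A₃/∂v − ∂A₂/∂w = -w + 3
(∇×A)₂ = ∂A₁/∂w − ∂A₃/∂u = -10*u - 6*v - 4*w
(∇×A)₃ = ∂A₂/∂u − ∂A₁/∂v = 4*u + 6*w
∇×A = (-w + 3, -10*u - 6*v - 4*w, 4*u + 6*w)
At (-1, -1, 1): (2, 12, 2).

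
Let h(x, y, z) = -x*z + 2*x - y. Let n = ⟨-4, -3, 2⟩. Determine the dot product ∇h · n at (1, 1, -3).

-19

∂h/∂x = -z + 2
∂h/∂y = -1
∂h/∂z = -x
∇h at (1, 1, -3) = (5, -1, -1)
∇h · n = (5)(-4) + (-1)(-3) + (-1)(2) = -19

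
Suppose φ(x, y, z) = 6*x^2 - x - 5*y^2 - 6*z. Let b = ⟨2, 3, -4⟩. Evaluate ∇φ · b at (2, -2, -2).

130

∂φ/∂x = 12*x - 1
∂φ/∂y = -10*y
∂φ/∂z = -6
∇φ at (2, -2, -2) = (23, 20, -6)
∇φ · b = (23)(2) + (20)(3) + (-6)(-4) = 130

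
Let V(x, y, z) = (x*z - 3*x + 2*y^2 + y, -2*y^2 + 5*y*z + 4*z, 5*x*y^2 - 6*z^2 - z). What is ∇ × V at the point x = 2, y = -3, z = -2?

(∇×V)₁ = ∂V₃/∂y − ∂V₂/∂z = 10*x*y - 5*y - 4
(∇×V)₂ = ∂V₁/∂z − ∂V₃/∂x = x - 5*y^2
(∇×V)₃ = ∂V₂/∂x − ∂V₁/∂y = -4*y - 1
∇×V = (10*x*y - 5*y - 4, x - 5*y^2, -4*y - 1)
At (2, -3, -2): (-49, -43, 11).

(-49, -43, 11)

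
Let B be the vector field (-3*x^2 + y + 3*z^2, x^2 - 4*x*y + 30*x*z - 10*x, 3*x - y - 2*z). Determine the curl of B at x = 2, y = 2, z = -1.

(-61, -9, -45)

(∇×B)₁ = ∂B₃/∂y − ∂B₂/∂z = -30*x - 1
(∇×B)₂ = ∂B₁/∂z − ∂B₃/∂x = 6*z - 3
(∇×B)₃ = ∂B₂/∂x − ∂B₁/∂y = 2*x - 4*y + 30*z - 11
∇×B = (-30*x - 1, 6*z - 3, 2*x - 4*y + 30*z - 11)
At (2, 2, -1): (-61, -9, -45).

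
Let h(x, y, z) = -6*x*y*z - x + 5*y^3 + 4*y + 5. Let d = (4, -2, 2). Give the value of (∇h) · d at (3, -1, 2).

∂h/∂x = -6*y*z - 1
∂h/∂y = -6*x*z + 15*y^2 + 4
∂h/∂z = -6*x*y
∇h at (3, -1, 2) = (11, -17, 18)
∇h · d = (11)(4) + (-17)(-2) + (18)(2) = 114

114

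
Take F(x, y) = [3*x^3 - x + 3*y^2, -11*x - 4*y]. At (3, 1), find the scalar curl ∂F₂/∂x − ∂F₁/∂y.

∂F₂/∂x = -11
∂F₁/∂y = 6*y
Scalar curl = -6*y - 11
At (3, 1): -17.

-17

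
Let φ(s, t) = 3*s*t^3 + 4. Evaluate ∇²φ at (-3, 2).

-108

∂²φ/∂s² = 0
∂²φ/∂t² = 18*s*t
∇²φ = 18*s*t
At (-3, 2): -108.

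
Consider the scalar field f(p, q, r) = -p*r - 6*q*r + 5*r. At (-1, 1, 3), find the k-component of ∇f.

(∇f)_3 = ∂f/∂r = -p - 6*q + 5
At (-1, 1, 3): 0.

0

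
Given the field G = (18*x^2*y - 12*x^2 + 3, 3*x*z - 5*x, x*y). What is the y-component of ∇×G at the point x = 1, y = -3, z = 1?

(∇×G)_2 = ∂G₁/∂z − ∂G₃/∂x
= 0 − (y)
= -y
At (1, -3, 1): 3.

3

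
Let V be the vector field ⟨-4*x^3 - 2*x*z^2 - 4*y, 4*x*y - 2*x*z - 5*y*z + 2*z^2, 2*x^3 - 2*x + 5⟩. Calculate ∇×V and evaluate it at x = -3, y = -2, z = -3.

(∇×V)₁ = ∂V₃/∂y − ∂V₂/∂z = 2*x + 5*y - 4*z
(∇×V)₂ = ∂V₁/∂z − ∂V₃/∂x = -6*x^2 - 4*x*z + 2
(∇×V)₃ = ∂V₂/∂x − ∂V₁/∂y = 4*y - 2*z + 4
∇×V = (2*x + 5*y - 4*z, -6*x^2 - 4*x*z + 2, 4*y - 2*z + 4)
At (-3, -2, -3): (-4, -88, 2).

(-4, -88, 2)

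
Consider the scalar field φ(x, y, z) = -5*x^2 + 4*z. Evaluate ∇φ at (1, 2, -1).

(-10, 0, 4)

∂φ/∂x = -10*x
∂φ/∂y = 0
∂φ/∂z = 4
∇φ = (-10*x, 0, 4)
At (1, 2, -1): (-10, 0, 4).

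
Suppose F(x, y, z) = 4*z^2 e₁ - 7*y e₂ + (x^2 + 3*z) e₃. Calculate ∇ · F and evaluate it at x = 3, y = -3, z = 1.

∂F₁/∂x = 0
∂F₂/∂y = -7
∂F₃/∂z = 3
∇·F = -4
At (3, -3, 1): -4.

-4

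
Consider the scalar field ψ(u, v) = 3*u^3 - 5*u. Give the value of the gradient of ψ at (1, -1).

(4, 0)

∂ψ/∂u = 9*u^2 - 5
∂ψ/∂v = 0
∇ψ = (9*u^2 - 5, 0)
At (1, -1): (4, 0).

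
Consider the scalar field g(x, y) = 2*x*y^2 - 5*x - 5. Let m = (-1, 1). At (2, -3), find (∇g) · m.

∂g/∂x = 2*y^2 - 5
∂g/∂y = 4*x*y
∇g at (2, -3) = (13, -24)
∇g · m = (13)(-1) + (-24)(1) = -37

-37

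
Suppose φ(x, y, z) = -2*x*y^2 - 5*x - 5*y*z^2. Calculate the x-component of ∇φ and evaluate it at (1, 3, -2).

(∇φ)_1 = ∂φ/∂x = -2*y^2 - 5
At (1, 3, -2): -23.

-23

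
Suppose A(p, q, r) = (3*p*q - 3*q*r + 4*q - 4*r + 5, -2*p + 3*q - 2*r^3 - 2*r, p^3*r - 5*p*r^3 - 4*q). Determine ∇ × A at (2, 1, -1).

(4, 0, -15)

(∇×A)₁ = ∂A₃/∂q − ∂A₂/∂r = 6*r^2 - 2
(∇×A)₂ = ∂A₁/∂r − ∂A₃/∂p = -3*p^2*r - 3*q + 5*r^3 - 4
(∇×A)₃ = ∂A₂/∂p − ∂A₁/∂q = -3*p + 3*r - 6
∇×A = (6*r^2 - 2, -3*p^2*r - 3*q + 5*r^3 - 4, -3*p + 3*r - 6)
At (2, 1, -1): (4, 0, -15).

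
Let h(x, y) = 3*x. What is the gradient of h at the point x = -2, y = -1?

∂h/∂x = 3
∂h/∂y = 0
∇h = (3, 0)
At (-2, -1): (3, 0).

(3, 0)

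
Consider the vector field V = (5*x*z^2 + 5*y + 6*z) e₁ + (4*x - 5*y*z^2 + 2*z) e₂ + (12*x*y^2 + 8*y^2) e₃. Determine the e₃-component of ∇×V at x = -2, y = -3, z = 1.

(∇×V)_3 = ∂V₂/∂x − ∂V₁/∂y
= 4 − (5)
= -1
At (-2, -3, 1): -1.

-1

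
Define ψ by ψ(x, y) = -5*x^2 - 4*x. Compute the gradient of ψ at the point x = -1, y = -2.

∂ψ/∂x = -10*x - 4
∂ψ/∂y = 0
∇ψ = (-10*x - 4, 0)
At (-1, -2): (6, 0).

(6, 0)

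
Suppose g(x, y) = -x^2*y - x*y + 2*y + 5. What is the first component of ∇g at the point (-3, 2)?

10

(∇g)_1 = ∂g/∂x = -2*x*y - y
At (-3, 2): 10.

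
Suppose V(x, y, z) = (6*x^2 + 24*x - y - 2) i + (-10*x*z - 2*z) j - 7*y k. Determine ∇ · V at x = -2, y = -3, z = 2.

∂V₁/∂x = 12*x + 24
∂V₂/∂y = 0
∂V₃/∂z = 0
∇·V = 12*x + 24
At (-2, -3, 2): 0.

0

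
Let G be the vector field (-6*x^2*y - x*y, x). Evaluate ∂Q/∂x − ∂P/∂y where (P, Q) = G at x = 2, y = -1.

∂G₂/∂x = 1
∂G₁/∂y = -6*x^2 - x
Scalar curl = 6*x^2 + x + 1
At (2, -1): 27.

27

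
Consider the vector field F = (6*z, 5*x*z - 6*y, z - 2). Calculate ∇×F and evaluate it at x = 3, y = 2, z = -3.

(-15, 6, -15)

(∇×F)₁ = ∂F₃/∂y − ∂F₂/∂z = -5*x
(∇×F)₂ = ∂F₁/∂z − ∂F₃/∂x = 6
(∇×F)₃ = ∂F₂/∂x − ∂F₁/∂y = 5*z
∇×F = (-5*x, 6, 5*z)
At (3, 2, -3): (-15, 6, -15).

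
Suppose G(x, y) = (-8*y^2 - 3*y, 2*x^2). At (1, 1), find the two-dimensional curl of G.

∂G₂/∂x = 4*x
∂G₁/∂y = -16*y - 3
Scalar curl = 4*x + 16*y + 3
At (1, 1): 23.

23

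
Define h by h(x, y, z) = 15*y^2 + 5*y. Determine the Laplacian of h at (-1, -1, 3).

∂²h/∂x² = 0
∂²h/∂y² = 30
∂²h/∂z² = 0
∇²h = 30
At (-1, -1, 3): 30.

30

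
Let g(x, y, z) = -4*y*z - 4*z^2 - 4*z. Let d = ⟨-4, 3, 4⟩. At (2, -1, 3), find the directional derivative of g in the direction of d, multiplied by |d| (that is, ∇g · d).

-132

∂g/∂x = 0
∂g/∂y = -4*z
∂g/∂z = -4*y - 8*z - 4
∇g at (2, -1, 3) = (0, -12, -24)
∇g · d = (0)(-4) + (-12)(3) + (-24)(4) = -132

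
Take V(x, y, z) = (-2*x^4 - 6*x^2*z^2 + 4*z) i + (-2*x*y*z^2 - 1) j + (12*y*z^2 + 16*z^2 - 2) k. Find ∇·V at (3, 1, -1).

-314

∂V₁/∂x = -8*x^3 - 12*x*z^2
∂V₂/∂y = -2*x*z^2
∂V₃/∂z = 24*y*z + 32*z
∇·V = -8*x^3 - 14*x*z^2 + 24*y*z + 32*z
At (3, 1, -1): -314.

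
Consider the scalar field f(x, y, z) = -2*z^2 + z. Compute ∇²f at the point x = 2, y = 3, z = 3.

∂²f/∂x² = 0
∂²f/∂y² = 0
∂²f/∂z² = -4
∇²f = -4
At (2, 3, 3): -4.

-4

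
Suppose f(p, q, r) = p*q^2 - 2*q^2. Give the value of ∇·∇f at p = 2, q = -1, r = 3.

∂²f/∂p² = 0
∂²f/∂q² = 2*(p - 2)
∂²f/∂r² = 0
∇²f = 2*p - 4
At (2, -1, 3): 0.

0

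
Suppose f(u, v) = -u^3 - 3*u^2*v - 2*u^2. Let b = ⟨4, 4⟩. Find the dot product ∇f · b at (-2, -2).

-160

∂f/∂u = -3*u^2 - 6*u*v - 4*u
∂f/∂v = -3*u^2
∇f at (-2, -2) = (-28, -12)
∇f · b = (-28)(4) + (-12)(4) = -160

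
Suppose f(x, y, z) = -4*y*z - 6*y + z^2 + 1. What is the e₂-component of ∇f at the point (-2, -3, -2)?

2

(∇f)_2 = ∂f/∂y = -4*z - 6
At (-2, -3, -2): 2.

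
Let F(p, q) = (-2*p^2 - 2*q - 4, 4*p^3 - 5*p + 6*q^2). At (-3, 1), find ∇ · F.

24

∂F₁/∂p = -4*p
∂F₂/∂q = 12*q
∇·F = -4*p + 12*q
At (-3, 1): 24.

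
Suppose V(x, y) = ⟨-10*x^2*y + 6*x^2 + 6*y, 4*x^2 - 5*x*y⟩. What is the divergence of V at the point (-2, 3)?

106

∂V₁/∂x = -20*x*y + 12*x
∂V₂/∂y = -5*x
∇·V = -20*x*y + 7*x
At (-2, 3): 106.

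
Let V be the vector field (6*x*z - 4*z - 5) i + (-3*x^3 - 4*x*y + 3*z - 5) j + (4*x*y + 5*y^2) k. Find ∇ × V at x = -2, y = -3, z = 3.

(∇×V)₁ = ∂V₃/∂y − ∂V₂/∂z = 4*x + 10*y - 3
(∇×V)₂ = ∂V₁/∂z − ∂V₃/∂x = 6*x - 4*y - 4
(∇×V)₃ = ∂V₂/∂x − ∂V₁/∂y = -9*x^2 - 4*y
∇×V = (4*x + 10*y - 3, 6*x - 4*y - 4, -9*x^2 - 4*y)
At (-2, -3, 3): (-41, -4, -24).

(-41, -4, -24)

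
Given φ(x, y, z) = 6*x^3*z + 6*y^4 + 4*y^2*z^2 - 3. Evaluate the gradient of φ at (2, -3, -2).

∂φ/∂x = 18*x^2*z
∂φ/∂y = 24*y^3 + 8*y*z^2
∂φ/∂z = 6*x^3 + 8*y^2*z
∇φ = (18*x^2*z, 24*y^3 + 8*y*z^2, 6*x^3 + 8*y^2*z)
At (2, -3, -2): (-144, -744, -96).

(-144, -744, -96)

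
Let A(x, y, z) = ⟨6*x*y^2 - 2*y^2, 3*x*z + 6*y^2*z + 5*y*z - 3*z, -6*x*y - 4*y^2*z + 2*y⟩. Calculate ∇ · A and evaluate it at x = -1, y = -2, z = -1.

∂A₁/∂x = 6*y^2
∂A₂/∂y = 12*y*z + 5*z
∂A₃/∂z = -4*y^2
∇·A = 2*y^2 + 12*y*z + 5*z
At (-1, -2, -1): 27.

27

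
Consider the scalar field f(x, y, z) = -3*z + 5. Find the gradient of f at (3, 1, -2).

(0, 0, -3)

∂f/∂x = 0
∂f/∂y = 0
∂f/∂z = -3
∇f = (0, 0, -3)
At (3, 1, -2): (0, 0, -3).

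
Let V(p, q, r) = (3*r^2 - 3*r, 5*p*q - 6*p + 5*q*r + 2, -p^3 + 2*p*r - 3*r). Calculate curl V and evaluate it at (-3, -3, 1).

(15, 28, -21)

(∇×V)₁ = ∂V₃/∂q − ∂V₂/∂r = -5*q
(∇×V)₂ = ∂V₁/∂r − ∂V₃/∂p = 3*p^2 + 4*r - 3
(∇×V)₃ = ∂V₂/∂p − ∂V₁/∂q = 5*q - 6
∇×V = (-5*q, 3*p^2 + 4*r - 3, 5*q - 6)
At (-3, -3, 1): (15, 28, -21).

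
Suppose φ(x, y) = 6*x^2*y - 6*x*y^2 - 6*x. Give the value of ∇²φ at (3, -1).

∂²φ/∂x² = 12*y
∂²φ/∂y² = -12*x
∇²φ = -12*x + 12*y
At (3, -1): -48.

-48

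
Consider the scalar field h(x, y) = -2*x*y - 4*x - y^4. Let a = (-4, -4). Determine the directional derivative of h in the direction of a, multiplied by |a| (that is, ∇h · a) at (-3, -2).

-152

∂h/∂x = -2*y - 4
∂h/∂y = -2*x - 4*y^3
∇h at (-3, -2) = (0, 38)
∇h · a = (0)(-4) + (38)(-4) = -152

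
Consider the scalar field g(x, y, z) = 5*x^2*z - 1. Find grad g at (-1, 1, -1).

(10, 0, 5)

∂g/∂x = 10*x*z
∂g/∂y = 0
∂g/∂z = 5*x^2
∇g = (10*x*z, 0, 5*x^2)
At (-1, 1, -1): (10, 0, 5).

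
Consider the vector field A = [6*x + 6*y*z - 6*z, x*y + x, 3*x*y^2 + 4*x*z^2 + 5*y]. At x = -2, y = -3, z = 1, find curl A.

(41, -55, -8)

(∇×A)₁ = ∂A₃/∂y − ∂A₂/∂z = 6*x*y + 5
(∇×A)₂ = ∂A₁/∂z − ∂A₃/∂x = -3*y^2 + 6*y - 4*z^2 - 6
(∇×A)₃ = ∂A₂/∂x − ∂A₁/∂y = y - 6*z + 1
∇×A = (6*x*y + 5, -3*y^2 + 6*y - 4*z^2 - 6, y - 6*z + 1)
At (-2, -3, 1): (41, -55, -8).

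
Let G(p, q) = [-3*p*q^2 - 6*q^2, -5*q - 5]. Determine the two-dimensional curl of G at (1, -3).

∂G₂/∂p = 0
∂G₁/∂q = -6*p*q - 12*q
Scalar curl = 6*p*q + 12*q
At (1, -3): -54.

-54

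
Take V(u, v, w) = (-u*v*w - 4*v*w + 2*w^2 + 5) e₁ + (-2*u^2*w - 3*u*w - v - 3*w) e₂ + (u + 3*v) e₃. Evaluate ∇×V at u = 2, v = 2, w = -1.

(20, -17, 5)

(∇×V)₁ = ∂V₃/∂v − ∂V₂/∂w = 2*u^2 + 3*u + 6
(∇×V)₂ = ∂V₁/∂w − ∂V₃/∂u = -u*v - 4*v + 4*w - 1
(∇×V)₃ = ∂V₂/∂u − ∂V₁/∂v = -3*u*w + w
∇×V = (2*u^2 + 3*u + 6, -u*v - 4*v + 4*w - 1, -3*u*w + w)
At (2, 2, -1): (20, -17, 5).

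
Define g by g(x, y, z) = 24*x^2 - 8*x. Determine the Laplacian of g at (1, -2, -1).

∂²g/∂x² = 48
∂²g/∂y² = 0
∂²g/∂z² = 0
∇²g = 48
At (1, -2, -1): 48.

48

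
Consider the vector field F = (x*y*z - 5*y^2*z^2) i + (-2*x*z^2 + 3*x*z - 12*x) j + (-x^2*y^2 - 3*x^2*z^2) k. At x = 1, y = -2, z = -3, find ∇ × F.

(-11, 180, -216)

(∇×F)₁ = ∂F₃/∂y − ∂F₂/∂z = -2*x^2*y + 4*x*z - 3*x
(∇×F)₂ = ∂F₁/∂z − ∂F₃/∂x = 2*x*y^2 + x*y + 6*x*z^2 - 10*y^2*z
(∇×F)₃ = ∂F₂/∂x − ∂F₁/∂y = -x*z + 10*y*z^2 - 2*z^2 + 3*z - 12
∇×F = (-2*x^2*y + 4*x*z - 3*x, 2*x*y^2 + x*y + 6*x*z^2 - 10*y^2*z, -x*z + 10*y*z^2 - 2*z^2 + 3*z - 12)
At (1, -2, -3): (-11, 180, -216).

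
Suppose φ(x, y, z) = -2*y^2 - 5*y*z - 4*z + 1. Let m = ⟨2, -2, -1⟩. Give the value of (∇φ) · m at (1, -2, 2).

∂φ/∂x = 0
∂φ/∂y = -4*y - 5*z
∂φ/∂z = -5*y - 4
∇φ at (1, -2, 2) = (0, -2, 6)
∇φ · m = (0)(2) + (-2)(-2) + (6)(-1) = -2

-2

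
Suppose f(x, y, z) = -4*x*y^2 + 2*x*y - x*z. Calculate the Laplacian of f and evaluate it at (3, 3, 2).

-24

∂²f/∂x² = 0
∂²f/∂y² = -8*x
∂²f/∂z² = 0
∇²f = -8*x
At (3, 3, 2): -24.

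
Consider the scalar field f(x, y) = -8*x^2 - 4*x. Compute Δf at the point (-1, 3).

∂²f/∂x² = -16
∂²f/∂y² = 0
∇²f = -16
At (-1, 3): -16.

-16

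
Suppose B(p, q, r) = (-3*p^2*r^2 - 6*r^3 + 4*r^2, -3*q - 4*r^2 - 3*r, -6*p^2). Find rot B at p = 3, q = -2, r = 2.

(∇×B)₁ = ∂B₃/∂q − ∂B₂/∂r = 8*r + 3
(∇×B)₂ = ∂B₁/∂r − ∂B₃/∂p = -6*p^2*r + 12*p - 18*r^2 + 8*r
(∇×B)₃ = ∂B₂/∂p − ∂B₁/∂q = 0
∇×B = (8*r + 3, -6*p^2*r + 12*p - 18*r^2 + 8*r, 0)
At (3, -2, 2): (19, -128, 0).

(19, -128, 0)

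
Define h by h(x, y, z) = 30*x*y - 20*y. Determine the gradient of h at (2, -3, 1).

∂h/∂x = 30*y
∂h/∂y = 30*x - 20
∂h/∂z = 0
∇h = (30*y, 30*x - 20, 0)
At (2, -3, 1): (-90, 40, 0).

(-90, 40, 0)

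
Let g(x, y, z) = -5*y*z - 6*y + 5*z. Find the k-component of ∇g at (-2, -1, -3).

10

(∇g)_3 = ∂g/∂z = -5*y + 5
At (-2, -1, -3): 10.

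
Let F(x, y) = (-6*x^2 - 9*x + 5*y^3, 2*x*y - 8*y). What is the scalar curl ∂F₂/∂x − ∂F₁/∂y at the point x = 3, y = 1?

-13

∂F₂/∂x = 2*y
∂F₁/∂y = 15*y^2
Scalar curl = -15*y^2 + 2*y
At (3, 1): -13.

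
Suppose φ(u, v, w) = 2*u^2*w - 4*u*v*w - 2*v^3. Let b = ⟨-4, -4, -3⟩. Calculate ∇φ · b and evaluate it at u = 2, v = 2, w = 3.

∂φ/∂u = 4*u*w - 4*v*w
∂φ/∂v = -4*u*w - 6*v^2
∂φ/∂w = 2*u^2 - 4*u*v
∇φ at (2, 2, 3) = (0, -48, -8)
∇φ · b = (0)(-4) + (-48)(-4) + (-8)(-3) = 216

216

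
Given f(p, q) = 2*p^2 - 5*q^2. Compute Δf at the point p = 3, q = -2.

∂²f/∂p² = 4
∂²f/∂q² = -10
∇²f = -6
At (3, -2): -6.

-6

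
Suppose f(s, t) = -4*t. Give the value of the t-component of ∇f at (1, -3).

-4

(∇f)_2 = ∂f/∂t = -4
At (1, -3): -4.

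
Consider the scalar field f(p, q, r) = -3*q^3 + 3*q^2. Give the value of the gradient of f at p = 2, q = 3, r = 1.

(0, -63, 0)

∂f/∂p = 0
∂f/∂q = -9*q^2 + 6*q
∂f/∂r = 0
∇f = (0, -9*q^2 + 6*q, 0)
At (2, 3, 1): (0, -63, 0).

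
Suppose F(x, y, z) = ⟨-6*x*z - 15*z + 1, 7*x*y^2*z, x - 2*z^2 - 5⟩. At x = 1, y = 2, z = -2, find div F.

-36

∂F₁/∂x = -6*z
∂F₂/∂y = 14*x*y*z
∂F₃/∂z = -4*z
∇·F = 14*x*y*z - 10*z
At (1, 2, -2): -36.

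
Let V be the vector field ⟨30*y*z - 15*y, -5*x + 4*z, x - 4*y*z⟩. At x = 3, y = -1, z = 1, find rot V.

(-8, -31, -20)

(∇×V)₁ = ∂V₃/∂y − ∂V₂/∂z = -4*z - 4
(∇×V)₂ = ∂V₁/∂z − ∂V₃/∂x = 30*y - 1
(∇×V)₃ = ∂V₂/∂x − ∂V₁/∂y = -30*z + 10
∇×V = (-4*z - 4, 30*y - 1, -30*z + 10)
At (3, -1, 1): (-8, -31, -20).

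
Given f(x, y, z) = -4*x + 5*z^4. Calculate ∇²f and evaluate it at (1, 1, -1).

60

∂²f/∂x² = 0
∂²f/∂y² = 0
∂²f/∂z² = 60*z^2
∇²f = 60*z^2
At (1, 1, -1): 60.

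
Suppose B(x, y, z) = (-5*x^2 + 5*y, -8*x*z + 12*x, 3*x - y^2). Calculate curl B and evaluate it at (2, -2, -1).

(∇×B)₁ = ∂B₃/∂y − ∂B₂/∂z = 8*x - 2*y
(∇×B)₂ = ∂B₁/∂z − ∂B₃/∂x = -3
(∇×B)₃ = ∂B₂/∂x − ∂B₁/∂y = -8*z + 7
∇×B = (8*x - 2*y, -3, -8*z + 7)
At (2, -2, -1): (20, -3, 15).

(20, -3, 15)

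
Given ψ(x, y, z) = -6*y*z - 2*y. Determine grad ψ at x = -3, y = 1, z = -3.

(0, 16, -6)

∂ψ/∂x = 0
∂ψ/∂y = -6*z - 2
∂ψ/∂z = -6*y
∇ψ = (0, -6*z - 2, -6*y)
At (-3, 1, -3): (0, 16, -6).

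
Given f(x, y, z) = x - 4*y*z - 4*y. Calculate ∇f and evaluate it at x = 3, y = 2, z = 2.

(1, -12, -8)

∂f/∂x = 1
∂f/∂y = -4*z - 4
∂f/∂z = -4*y
∇f = (1, -4*z - 4, -4*y)
At (3, 2, 2): (1, -12, -8).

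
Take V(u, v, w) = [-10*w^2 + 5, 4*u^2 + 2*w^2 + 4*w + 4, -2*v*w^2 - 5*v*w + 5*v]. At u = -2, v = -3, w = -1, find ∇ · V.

∂V₁/∂u = 0
∂V₂/∂v = 0
∂V₃/∂w = -4*v*w - 5*v
∇·V = -4*v*w - 5*v
At (-2, -3, -1): 3.

3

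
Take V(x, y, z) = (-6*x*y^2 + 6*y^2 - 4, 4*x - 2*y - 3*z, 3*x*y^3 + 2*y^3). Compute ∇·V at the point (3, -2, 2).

∂V₁/∂x = -6*y^2
∂V₂/∂y = -2
∂V₃/∂z = 0
∇·V = -6*y^2 - 2
At (3, -2, 2): -26.

-26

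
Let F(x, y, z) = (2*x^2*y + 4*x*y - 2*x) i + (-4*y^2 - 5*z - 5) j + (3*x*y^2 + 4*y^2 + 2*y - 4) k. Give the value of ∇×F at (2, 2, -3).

(47, -12, -16)

(∇×F)₁ = ∂F₃/∂y − ∂F₂/∂z = 6*x*y + 8*y + 7
(∇×F)₂ = ∂F₁/∂z − ∂F₃/∂x = -3*y^2
(∇×F)₃ = ∂F₂/∂x − ∂F₁/∂y = -2*x^2 - 4*x
∇×F = (6*x*y + 8*y + 7, -3*y^2, -2*x^2 - 4*x)
At (2, 2, -3): (47, -12, -16).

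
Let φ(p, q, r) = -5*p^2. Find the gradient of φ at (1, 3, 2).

∂φ/∂p = -10*p
∂φ/∂q = 0
∂φ/∂r = 0
∇φ = (-10*p, 0, 0)
At (1, 3, 2): (-10, 0, 0).

(-10, 0, 0)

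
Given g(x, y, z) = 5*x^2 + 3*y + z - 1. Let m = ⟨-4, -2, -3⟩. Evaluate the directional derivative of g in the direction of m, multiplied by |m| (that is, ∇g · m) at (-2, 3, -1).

∂g/∂x = 10*x
∂g/∂y = 3
∂g/∂z = 1
∇g at (-2, 3, -1) = (-20, 3, 1)
∇g · m = (-20)(-4) + (3)(-2) + (1)(-3) = 71

71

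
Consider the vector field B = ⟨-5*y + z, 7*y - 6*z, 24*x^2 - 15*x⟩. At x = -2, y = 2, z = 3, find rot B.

(6, 112, 5)

(∇×B)₁ = ∂B₃/∂y − ∂B₂/∂z = 6
(∇×B)₂ = ∂B₁/∂z − ∂B₃/∂x = -48*x + 16
(∇×B)₃ = ∂B₂/∂x − ∂B₁/∂y = 5
∇×B = (6, -48*x + 16, 5)
At (-2, 2, 3): (6, 112, 5).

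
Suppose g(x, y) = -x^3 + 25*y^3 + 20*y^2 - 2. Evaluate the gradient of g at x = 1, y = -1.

∂g/∂x = -3*x^2
∂g/∂y = 75*y^2 + 40*y
∇g = (-3*x^2, 75*y^2 + 40*y)
At (1, -1): (-3, 35).

(-3, 35)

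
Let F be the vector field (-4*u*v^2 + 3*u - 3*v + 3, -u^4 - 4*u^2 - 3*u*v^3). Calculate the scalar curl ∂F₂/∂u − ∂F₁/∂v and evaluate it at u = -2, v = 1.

∂F₂/∂u = -4*u^3 - 8*u - 3*v^3
∂F₁/∂v = -8*u*v - 3
Scalar curl = -4*u^3 + 8*u*v - 8*u - 3*v^3 + 3
At (-2, 1): 32.

32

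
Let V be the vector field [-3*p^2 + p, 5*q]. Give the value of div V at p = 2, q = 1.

-6

∂V₁/∂p = -6*p + 1
∂V₂/∂q = 5
∇·V = -6*p + 6
At (2, 1): -6.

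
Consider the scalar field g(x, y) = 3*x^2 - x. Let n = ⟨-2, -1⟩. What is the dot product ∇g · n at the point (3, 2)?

∂g/∂x = 6*x - 1
∂g/∂y = 0
∇g at (3, 2) = (17, 0)
∇g · n = (17)(-2) + (0)(-1) = -34

-34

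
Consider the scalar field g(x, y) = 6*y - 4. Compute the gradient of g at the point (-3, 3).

(0, 6)

∂g/∂x = 0
∂g/∂y = 6
∇g = (0, 6)
At (-3, 3): (0, 6).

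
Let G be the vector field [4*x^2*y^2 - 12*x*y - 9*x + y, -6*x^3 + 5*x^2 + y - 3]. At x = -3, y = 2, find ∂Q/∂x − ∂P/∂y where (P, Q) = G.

∂G₂/∂x = -18*x^2 + 10*x
∂G₁/∂y = 8*x^2*y - 12*x + 1
Scalar curl = -8*x^2*y - 18*x^2 + 22*x - 1
At (-3, 2): -373.

-373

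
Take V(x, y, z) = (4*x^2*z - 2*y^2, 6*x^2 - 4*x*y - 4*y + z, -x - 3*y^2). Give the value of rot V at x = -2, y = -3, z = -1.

(17, 17, -24)

(∇×V)₁ = ∂V₃/∂y − ∂V₂/∂z = -6*y - 1
(∇×V)₂ = ∂V₁/∂z − ∂V₃/∂x = 4*x^2 + 1
(∇×V)₃ = ∂V₂/∂x − ∂V₁/∂y = 12*x
∇×V = (-6*y - 1, 4*x^2 + 1, 12*x)
At (-2, -3, -1): (17, 17, -24).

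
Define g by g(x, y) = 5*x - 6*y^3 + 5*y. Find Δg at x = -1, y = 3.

∂²g/∂x² = 0
∂²g/∂y² = -36*y
∇²g = -36*y
At (-1, 3): -108.

-108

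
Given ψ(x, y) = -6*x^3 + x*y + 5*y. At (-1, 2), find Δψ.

36

∂²ψ/∂x² = -36*x
∂²ψ/∂y² = 0
∇²ψ = -36*x
At (-1, 2): 36.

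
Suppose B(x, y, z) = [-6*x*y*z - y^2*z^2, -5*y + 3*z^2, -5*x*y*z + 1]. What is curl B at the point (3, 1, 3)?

(-63, -9, 72)

(∇×B)₁ = ∂B₃/∂y − ∂B₂/∂z = -5*x*z - 6*z
(∇×B)₂ = ∂B₁/∂z − ∂B₃/∂x = -6*x*y - 2*y^2*z + 5*y*z
(∇×B)₃ = ∂B₂/∂x − ∂B₁/∂y = 6*x*z + 2*y*z^2
∇×B = (-5*x*z - 6*z, -6*x*y - 2*y^2*z + 5*y*z, 6*x*z + 2*y*z^2)
At (3, 1, 3): (-63, -9, 72).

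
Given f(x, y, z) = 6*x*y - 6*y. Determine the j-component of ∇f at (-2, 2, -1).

(∇f)_2 = ∂f/∂y = 6*x - 6
At (-2, 2, -1): -18.

-18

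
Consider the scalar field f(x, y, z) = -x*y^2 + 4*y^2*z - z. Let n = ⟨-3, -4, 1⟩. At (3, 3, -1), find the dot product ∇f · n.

∂f/∂x = -y^2
∂f/∂y = -2*x*y + 8*y*z
∂f/∂z = 4*y^2 - 1
∇f at (3, 3, -1) = (-9, -42, 35)
∇f · n = (-9)(-3) + (-42)(-4) + (35)(1) = 230

230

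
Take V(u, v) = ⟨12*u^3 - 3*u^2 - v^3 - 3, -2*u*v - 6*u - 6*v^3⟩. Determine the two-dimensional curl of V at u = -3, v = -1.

∂V₂/∂u = -2*v - 6
∂V₁/∂v = -3*v^2
Scalar curl = 3*v^2 - 2*v - 6
At (-3, -1): -1.

-1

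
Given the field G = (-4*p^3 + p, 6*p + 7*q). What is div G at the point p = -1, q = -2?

∂G₁/∂p = -12*p^2 + 1
∂G₂/∂q = 7
∇·G = -12*p^2 + 8
At (-1, -2): -4.

-4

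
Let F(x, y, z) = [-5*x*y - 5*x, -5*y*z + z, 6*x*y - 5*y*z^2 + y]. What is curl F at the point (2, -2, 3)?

(∇×F)₁ = ∂F₃/∂y − ∂F₂/∂z = 6*x + 5*y - 5*z^2
(∇×F)₂ = ∂F₁/∂z − ∂F₃/∂x = -6*y
(∇×F)₃ = ∂F₂/∂x − ∂F₁/∂y = 5*x
∇×F = (6*x + 5*y - 5*z^2, -6*y, 5*x)
At (2, -2, 3): (-43, 12, 10).

(-43, 12, 10)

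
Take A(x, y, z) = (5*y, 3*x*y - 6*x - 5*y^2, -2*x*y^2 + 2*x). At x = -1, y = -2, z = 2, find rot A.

(∇×A)₁ = ∂A₃/∂y − ∂A₂/∂z = -4*x*y
(∇×A)₂ = ∂A₁/∂z − ∂A₃/∂x = 2*y^2 - 2
(∇×A)₃ = ∂A₂/∂x − ∂A₁/∂y = 3*y - 11
∇×A = (-4*x*y, 2*y^2 - 2, 3*y - 11)
At (-1, -2, 2): (-8, 6, -17).

(-8, 6, -17)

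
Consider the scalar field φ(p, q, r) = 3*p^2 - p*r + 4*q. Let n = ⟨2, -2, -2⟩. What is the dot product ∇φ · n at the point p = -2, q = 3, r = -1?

-34

∂φ/∂p = 6*p - r
∂φ/∂q = 4
∂φ/∂r = -p
∇φ at (-2, 3, -1) = (-11, 4, 2)
∇φ · n = (-11)(2) + (4)(-2) + (2)(-2) = -34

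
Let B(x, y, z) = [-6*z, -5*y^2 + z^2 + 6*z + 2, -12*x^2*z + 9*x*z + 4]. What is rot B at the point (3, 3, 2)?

(-10, 120, 0)

(∇×B)₁ = ∂B₃/∂y − ∂B₂/∂z = -2*z - 6
(∇×B)₂ = ∂B₁/∂z − ∂B₃/∂x = 24*x*z - 9*z - 6
(∇×B)₃ = ∂B₂/∂x − ∂B₁/∂y = 0
∇×B = (-2*z - 6, 24*x*z - 9*z - 6, 0)
At (3, 3, 2): (-10, 120, 0).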